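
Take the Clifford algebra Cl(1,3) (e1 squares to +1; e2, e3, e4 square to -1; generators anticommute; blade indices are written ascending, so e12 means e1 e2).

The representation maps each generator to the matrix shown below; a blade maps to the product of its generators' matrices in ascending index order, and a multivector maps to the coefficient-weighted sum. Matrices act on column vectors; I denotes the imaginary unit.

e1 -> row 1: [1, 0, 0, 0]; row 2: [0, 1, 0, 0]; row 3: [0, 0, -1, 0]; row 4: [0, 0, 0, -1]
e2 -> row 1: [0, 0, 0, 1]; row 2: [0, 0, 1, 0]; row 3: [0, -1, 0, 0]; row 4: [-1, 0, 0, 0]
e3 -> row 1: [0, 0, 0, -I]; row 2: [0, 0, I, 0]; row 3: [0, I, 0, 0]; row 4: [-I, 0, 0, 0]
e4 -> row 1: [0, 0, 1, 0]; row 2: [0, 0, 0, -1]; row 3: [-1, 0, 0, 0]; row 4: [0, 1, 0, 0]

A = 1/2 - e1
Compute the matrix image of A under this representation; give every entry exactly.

M = (1/2)*1 + (-1)*rho(e1), summed entrywise (1 is the identity matrix):
Answer: row 1: [-1/2, 0, 0, 0]; row 2: [0, -1/2, 0, 0]; row 3: [0, 0, 3/2, 0]; row 4: [0, 0, 0, 3/2]


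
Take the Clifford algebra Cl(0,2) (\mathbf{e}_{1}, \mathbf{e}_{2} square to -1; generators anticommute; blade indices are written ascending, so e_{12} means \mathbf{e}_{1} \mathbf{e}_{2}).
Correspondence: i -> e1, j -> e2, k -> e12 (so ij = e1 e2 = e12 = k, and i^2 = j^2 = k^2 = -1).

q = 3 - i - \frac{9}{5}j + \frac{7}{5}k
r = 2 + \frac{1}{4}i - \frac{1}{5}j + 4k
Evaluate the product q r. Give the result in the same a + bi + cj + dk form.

In blades: q = 3 - e_{1} - \frac{9}{5} e_{2} + \frac{7}{5} e_{12}, r = 2 + \frac{1}{4} e_{1} - \frac{1}{5} e_{2} + 4 e_{12}.
Distribute q over r term by term (generator squares from the signature, products reordered to ascending indices): (3)*r = 6 + \frac{3}{4} e_{1} - \frac{3}{5} e_{2} + 12 e_{12}; (-e_{1})*r = \frac{1}{4} - 2 e_{1} + 4 e_{2} + \frac{1}{5} e_{12}; (-\frac{9}{5} e_{2})*r = -\frac{9}{25} - \frac{36}{5} e_{1} - \frac{18}{5} e_{2} + \frac{9}{20} e_{12}; (\frac{7}{5} e_{12})*r = -\frac{28}{5} + \frac{7}{25} e_{1} + \frac{7}{20} e_{2} + \frac{14}{5} e_{12}.
Sum: \frac{29}{100} - \frac{817}{100} e_{1} + \frac{3}{20} e_{2} + \frac{309}{20} e_{12}; translating back through the correspondence:
Answer: \frac{29}{100} - \frac{817}{100}i + \frac{3}{20}j + \frac{309}{20}k


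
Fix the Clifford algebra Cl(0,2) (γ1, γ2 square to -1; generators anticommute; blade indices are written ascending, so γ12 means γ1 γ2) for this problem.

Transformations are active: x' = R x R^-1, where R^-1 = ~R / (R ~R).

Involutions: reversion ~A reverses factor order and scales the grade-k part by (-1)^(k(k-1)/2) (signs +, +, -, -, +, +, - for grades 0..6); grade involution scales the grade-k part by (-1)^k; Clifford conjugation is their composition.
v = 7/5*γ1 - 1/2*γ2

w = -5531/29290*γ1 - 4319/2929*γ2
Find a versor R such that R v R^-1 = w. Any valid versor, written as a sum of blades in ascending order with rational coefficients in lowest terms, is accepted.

The midline construction: v and w both square to -221/100, so reflecting in their sum 7095/5858*γ1 - 11567/5858*γ2 exchanges them.
Answer: 7095/5858*γ1 - 11567/5858*γ2


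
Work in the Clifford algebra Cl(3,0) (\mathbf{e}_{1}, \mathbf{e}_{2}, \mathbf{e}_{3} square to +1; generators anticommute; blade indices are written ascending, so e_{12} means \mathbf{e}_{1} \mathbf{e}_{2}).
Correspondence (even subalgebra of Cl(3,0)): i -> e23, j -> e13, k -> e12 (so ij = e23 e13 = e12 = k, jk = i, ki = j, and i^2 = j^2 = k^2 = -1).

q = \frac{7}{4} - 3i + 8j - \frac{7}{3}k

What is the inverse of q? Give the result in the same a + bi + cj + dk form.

In blades: q = \frac{7}{4} - \frac{7}{3} e_{12} + 8 e_{13} - 3 e_{23}.
With qbar = \frac{7}{4} + \frac{7}{3} e_{12} - 8 e_{13} + 3 e_{23} (scalar fixed, mapped units negated), q qbar = \frac{11737}{144} (the sum of squared coefficients), so q^-1 = qbar / (\frac{11737}{144}) = \frac{252}{11737} + \frac{336}{11737} e_{12} - \frac{1152}{11737} e_{13} + \frac{432}{11737} e_{23}; translating back:
Answer: \frac{252}{11737} + \frac{432}{11737}i - \frac{1152}{11737}j + \frac{336}{11737}k


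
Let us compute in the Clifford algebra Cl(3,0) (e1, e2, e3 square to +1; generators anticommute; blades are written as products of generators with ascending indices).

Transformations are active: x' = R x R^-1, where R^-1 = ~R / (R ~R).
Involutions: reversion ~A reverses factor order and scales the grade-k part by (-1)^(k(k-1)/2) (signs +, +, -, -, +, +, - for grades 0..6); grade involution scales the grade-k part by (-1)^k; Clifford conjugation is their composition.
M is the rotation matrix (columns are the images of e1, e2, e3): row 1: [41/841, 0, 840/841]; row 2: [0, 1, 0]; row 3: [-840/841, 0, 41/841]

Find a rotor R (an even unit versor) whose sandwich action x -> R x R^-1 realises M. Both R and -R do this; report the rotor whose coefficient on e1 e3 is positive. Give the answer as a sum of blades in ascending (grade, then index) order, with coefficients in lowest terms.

Method: write R = a + b12*e1 e2 + b13*e1 e3 + b23*e2 e3 with a^2 + b12^2 + b13^2 + b23^2 = 1 (so R^-1 = ~R). Expanding the columns R e_j ~R gives tr M = 4a^2 - 1 and, from the antisymmetric part, M21 - M12 = -4a*b12, M13 - M31 = 4a*b13, M32 - M23 = -4a*b23.
Here tr M = 923/841, so a^2 = (1 + tr M)/4 = 441/841 and a = ±21/29. Taking a = 21/29: M21 - M12 = 0, M13 - M31 = 1680/841, M32 - M23 = 0, giving b12 = 0, b13 = 20/29, b23 = 0, i.e. R = 21/29 + 20/29*e1 e3.
Its e1 e3 coefficient is already positive.
Answer: 21/29 + 20/29*e1 e3. Recall the cover is two-to-one: with M of trace 923/841, both preimages act alike, and the stated e1 e3 sign chooses the sheet.


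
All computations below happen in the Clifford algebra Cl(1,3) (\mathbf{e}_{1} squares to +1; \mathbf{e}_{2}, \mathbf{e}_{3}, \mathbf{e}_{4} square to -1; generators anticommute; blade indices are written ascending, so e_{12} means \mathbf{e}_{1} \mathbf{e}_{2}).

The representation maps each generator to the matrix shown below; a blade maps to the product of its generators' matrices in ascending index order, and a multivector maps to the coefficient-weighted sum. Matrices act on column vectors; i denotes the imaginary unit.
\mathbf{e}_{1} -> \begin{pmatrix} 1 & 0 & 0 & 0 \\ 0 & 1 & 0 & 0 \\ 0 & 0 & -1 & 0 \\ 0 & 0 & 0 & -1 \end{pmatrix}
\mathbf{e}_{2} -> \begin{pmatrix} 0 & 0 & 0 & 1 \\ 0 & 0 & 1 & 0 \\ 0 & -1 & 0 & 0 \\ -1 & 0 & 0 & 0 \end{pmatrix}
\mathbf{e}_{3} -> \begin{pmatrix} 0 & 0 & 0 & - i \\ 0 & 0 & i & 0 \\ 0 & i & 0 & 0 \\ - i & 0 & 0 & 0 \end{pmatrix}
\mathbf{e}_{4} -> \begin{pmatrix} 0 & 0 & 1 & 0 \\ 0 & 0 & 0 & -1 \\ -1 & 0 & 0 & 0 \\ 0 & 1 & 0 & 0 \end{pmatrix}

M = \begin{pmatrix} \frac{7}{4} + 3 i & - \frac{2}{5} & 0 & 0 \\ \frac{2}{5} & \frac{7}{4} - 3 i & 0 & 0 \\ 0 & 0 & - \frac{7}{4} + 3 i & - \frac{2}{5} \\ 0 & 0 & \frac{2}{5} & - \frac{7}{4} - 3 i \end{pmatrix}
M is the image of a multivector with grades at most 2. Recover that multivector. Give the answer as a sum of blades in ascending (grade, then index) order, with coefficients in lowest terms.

Method: the blade images are trace-orthogonal — tr(rho(e_A) rho(e_B)^-1) = 4 if A = B and 0 otherwise — and rho(e_A)^-1 = (e_A)^2 * rho(e_A) with (e_A)^2 = +1 or -1, so the coefficient of e_A in the preimage is (e_A)^2 * tr(M rho(e_A))/4.
Nonzero projections over blades of grade <= 2: e_{1}: (e_{1})^2 = +1, tr(M rho(e_{1})) = 7, coefficient \frac{7}{4}; e_{23}: (e_{23})^2 = -1, tr(M rho(e_{23})) = 12, coefficient -3; e_{24}: (e_{24})^2 = -1, tr(M rho(e_{24})) = \frac{8}{5}, coefficient -\frac{2}{5}. Every other blade of grade <= 2 projects to 0.
Answer: \frac{7}{4} e_{1} - 3 e_{23} - \frac{2}{5} e_{24}


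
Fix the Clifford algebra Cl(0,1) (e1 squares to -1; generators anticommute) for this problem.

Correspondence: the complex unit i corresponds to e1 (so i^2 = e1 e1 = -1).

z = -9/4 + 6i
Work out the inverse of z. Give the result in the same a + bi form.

In blades: z = -9/4 + 6*e1.
With qbar = -9/4 - 6*e1 (scalar fixed, mapped units negated), z qbar = 657/16 (the sum of squared coefficients), so z^-1 = qbar / (657/16) = -4/73 - 32/219*e1; translating back:
Answer: -4/73 - 32/219*i


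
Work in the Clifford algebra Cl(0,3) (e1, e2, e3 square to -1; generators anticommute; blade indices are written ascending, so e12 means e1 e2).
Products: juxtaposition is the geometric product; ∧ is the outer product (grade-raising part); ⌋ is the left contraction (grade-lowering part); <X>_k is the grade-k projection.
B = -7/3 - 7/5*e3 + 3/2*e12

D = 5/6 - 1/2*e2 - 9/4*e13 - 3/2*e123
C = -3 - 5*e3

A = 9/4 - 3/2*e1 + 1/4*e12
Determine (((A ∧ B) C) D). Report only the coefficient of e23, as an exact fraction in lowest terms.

step 1: -21/4 + 7/2*e1 - 63/20*e3 + 67/24*e12 + 21/10*e13 - 7/20*e123
step 2: 357/10*e3 - 81/8*e12 - 119/5*e13 - 1549/120*e123
step 3: -547/16 - 6831/80*e1 + 10359/160*e2 + 233/16*e3 + 3609/80*e12 - 3211/240*e13 + 6501/160*e23 - 16313/720*e123
Answer: 6501/160


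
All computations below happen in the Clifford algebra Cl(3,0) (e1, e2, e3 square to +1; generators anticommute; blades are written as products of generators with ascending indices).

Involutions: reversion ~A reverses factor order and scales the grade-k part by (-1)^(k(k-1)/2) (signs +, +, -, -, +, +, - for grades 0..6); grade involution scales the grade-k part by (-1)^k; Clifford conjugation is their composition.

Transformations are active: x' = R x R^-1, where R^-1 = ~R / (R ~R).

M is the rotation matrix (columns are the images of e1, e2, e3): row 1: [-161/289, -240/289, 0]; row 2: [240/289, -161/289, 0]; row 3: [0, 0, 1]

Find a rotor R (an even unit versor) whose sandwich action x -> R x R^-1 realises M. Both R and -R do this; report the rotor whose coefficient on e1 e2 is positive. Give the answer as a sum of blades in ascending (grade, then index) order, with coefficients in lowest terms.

Method: write R = a + b12*e1 e2 + b13*e1 e3 + b23*e2 e3 with a^2 + b12^2 + b13^2 + b23^2 = 1 (so R^-1 = ~R). Expanding the columns R e_j ~R gives tr M = 4a^2 - 1 and, from the antisymmetric part, M21 - M12 = -4a*b12, M13 - M31 = 4a*b13, M32 - M23 = -4a*b23.
Here tr M = -33/289, so a^2 = (1 + tr M)/4 = 64/289 and a = ±8/17. Taking a = 8/17: M21 - M12 = 480/289, M13 - M31 = 0, M32 - M23 = 0, giving b12 = -15/17, b13 = 0, b23 = 0, i.e. R = 8/17 - 15/17*e1 e2.
Its e1 e2 coefficient is negative, so report the other preimage -R.
Answer: -8/17 + 15/17*e1 e2. Why the constraint matters: R and -R act identically through the sandwich — M has trace -33/289 either way — so only the sign condition on e1 e2 picks one of the two preimages.


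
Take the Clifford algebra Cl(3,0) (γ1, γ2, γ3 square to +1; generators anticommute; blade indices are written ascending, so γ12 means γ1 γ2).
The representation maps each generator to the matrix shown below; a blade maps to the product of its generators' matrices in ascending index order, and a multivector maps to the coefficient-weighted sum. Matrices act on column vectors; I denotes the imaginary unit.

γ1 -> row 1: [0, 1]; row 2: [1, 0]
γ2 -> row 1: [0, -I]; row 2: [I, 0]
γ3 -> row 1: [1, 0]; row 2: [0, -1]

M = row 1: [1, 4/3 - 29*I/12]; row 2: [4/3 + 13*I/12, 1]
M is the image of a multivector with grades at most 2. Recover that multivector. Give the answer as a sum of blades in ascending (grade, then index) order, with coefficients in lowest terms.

Method: 1, rho(γ1), rho(γ2), rho(γ3) form a trace-orthogonal basis of the 2x2 complex matrices (tr(X Y) = 2 if X = Y, else 0), so M = m0*1 + m1*rho(γ1) + m2*rho(γ2) + m3*rho(γ3) with m0 = tr(M)/2 = 1, m1 = tr(M rho(γ1))/2 = 4/3 - 2*I/3, m2 = tr(M rho(γ2))/2 = 7/4, m3 = tr(M rho(γ3))/2 = 0.
Multiplying table entries, the bivector images are rho(γ12) = I*rho(γ3), rho(γ13) = -I*rho(γ2), rho(γ23) = I*rho(γ1); with real blade coefficients the real parts of m0..m3 are the coefficients of 1, γ1, γ2, γ3 and the imaginary parts give the bivectors (γ23: Im m1, γ13: -Im m2, γ12: Im m3).
Answer: 1 + 4/3*γ1 + 7/4*γ2 - 2/3*γ23


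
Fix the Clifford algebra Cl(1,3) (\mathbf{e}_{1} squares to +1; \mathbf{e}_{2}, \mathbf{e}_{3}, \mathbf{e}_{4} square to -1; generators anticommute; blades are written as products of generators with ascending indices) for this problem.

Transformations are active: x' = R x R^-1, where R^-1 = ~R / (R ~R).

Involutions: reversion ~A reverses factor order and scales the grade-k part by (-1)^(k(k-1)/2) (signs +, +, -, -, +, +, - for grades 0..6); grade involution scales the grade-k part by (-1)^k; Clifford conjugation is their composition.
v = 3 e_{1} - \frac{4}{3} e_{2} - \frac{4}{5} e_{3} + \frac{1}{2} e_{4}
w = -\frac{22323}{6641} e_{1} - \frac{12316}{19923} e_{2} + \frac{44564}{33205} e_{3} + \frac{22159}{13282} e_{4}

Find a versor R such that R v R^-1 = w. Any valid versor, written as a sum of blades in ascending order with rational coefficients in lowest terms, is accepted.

Since q(v) = q(w) = \frac{5699}{900}, the sum R = v + w = -\frac{2400}{6641} e_{1} - \frac{12960}{6641} e_{2} + \frac{3600}{6641} e_{3} + \frac{14400}{6641} e_{4} does the job whenever invertible.
Answer: -\frac{2400}{6641} e_{1} - \frac{12960}{6641} e_{2} + \frac{3600}{6641} e_{3} + \frac{14400}{6641} e_{4}


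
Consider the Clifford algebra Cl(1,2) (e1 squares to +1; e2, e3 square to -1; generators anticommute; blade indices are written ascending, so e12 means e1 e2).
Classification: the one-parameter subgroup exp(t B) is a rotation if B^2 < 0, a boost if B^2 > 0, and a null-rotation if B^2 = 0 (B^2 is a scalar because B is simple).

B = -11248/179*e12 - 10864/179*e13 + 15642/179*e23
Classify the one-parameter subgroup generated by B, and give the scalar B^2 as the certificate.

B^2 term by term: the squares give (-11248/179)^2*(e12)^2 + (-10864/179)^2*(e13)^2 + (15642/179)^2*(e23)^2 = 126517504/32041*(+1) + 118026496/32041*(+1) + 244672164/32041*(-1) = -4 (each basis 2-blade squares to minus the product of its generators' squares); cross terms between blades sharing an index anticommute and cancel. So B^2 = -4.
Answer: rotation, certificate B^2 = -4. Key observation: B^2 = -4 is a conjugation invariant, so its sign decides the class regardless of the surface form of B.


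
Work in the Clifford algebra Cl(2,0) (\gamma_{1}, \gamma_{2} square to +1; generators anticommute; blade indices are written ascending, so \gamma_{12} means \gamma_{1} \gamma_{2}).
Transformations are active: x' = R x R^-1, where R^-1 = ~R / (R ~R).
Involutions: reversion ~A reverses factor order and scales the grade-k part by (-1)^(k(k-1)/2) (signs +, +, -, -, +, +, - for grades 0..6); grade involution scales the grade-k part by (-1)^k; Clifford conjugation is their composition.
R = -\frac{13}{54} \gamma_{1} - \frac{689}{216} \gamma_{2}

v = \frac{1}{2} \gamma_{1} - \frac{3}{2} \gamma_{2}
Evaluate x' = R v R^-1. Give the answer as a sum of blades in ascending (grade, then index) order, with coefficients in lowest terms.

~R = -\frac{13}{54} \gamma_{1} - \frac{689}{216} \gamma_{2}, and R ~R = \frac{477425}{46656}, so R^-1 = ~R / (\frac{477425}{46656}).
R v = \frac{2015}{432} + \frac{845}{432} \gamma_{12}
Answer: -\frac{813}{1130} \gamma_{1} - \frac{1591}{1130} \gamma_{2}


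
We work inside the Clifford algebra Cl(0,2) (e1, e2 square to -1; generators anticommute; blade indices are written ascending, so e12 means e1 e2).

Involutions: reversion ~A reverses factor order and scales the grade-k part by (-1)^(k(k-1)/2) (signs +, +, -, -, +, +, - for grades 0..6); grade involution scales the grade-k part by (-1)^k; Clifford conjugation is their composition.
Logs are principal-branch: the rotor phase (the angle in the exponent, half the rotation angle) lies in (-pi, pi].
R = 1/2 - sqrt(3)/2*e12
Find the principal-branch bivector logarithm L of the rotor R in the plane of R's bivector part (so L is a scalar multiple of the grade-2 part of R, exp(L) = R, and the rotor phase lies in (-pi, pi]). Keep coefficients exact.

The scalar part of R is 1/2, and that scalar determines the rotor phase on the principal branch; recovering the unit plane as bivector-part over sine of the phase gives L = phase * plane.
Concretely: cos(phase) = 1/2 gives phase = ±pi/3, and since phase/sin(phase) is even the sign is immaterial: L = (phase/sin(phase)) * <R>_2 = (2*sqrt(3)*pi/9) * <R>_2.
Answer: -pi/3*e12


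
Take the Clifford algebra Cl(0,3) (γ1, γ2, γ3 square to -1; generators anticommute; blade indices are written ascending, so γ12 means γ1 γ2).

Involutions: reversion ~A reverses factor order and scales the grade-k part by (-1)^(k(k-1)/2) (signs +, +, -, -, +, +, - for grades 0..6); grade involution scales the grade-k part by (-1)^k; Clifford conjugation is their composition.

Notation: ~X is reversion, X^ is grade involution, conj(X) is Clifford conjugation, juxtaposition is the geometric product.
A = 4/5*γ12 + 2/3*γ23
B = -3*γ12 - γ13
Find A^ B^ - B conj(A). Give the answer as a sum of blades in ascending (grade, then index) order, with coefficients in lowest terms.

first term: 12/5 + 2/3*γ12 - 2*γ13 - 4/5*γ23
second term: -12/5 + 2/3*γ12 - 2*γ13 - 4/5*γ23
Answer: 24/5


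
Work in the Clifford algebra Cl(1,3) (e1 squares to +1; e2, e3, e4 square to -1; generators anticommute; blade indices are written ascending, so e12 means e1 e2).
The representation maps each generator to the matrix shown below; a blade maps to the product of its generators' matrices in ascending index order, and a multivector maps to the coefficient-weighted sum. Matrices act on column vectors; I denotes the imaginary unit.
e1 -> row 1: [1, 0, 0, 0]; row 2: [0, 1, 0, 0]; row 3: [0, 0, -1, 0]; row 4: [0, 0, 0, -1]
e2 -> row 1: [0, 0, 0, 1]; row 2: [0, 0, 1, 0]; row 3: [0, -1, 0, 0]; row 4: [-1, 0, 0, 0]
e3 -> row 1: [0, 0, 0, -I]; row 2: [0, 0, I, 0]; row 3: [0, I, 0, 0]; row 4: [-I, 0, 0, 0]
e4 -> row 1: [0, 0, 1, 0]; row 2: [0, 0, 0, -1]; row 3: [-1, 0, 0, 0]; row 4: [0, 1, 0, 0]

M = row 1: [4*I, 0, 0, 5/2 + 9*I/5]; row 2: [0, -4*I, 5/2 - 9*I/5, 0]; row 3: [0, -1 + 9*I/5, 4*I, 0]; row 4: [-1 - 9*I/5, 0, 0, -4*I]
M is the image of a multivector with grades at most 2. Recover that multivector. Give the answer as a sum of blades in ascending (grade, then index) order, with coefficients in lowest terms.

Method: the blade images are trace-orthogonal — tr(rho(e_A) rho(e_B)^-1) = 4 if A = B and 0 otherwise — and rho(e_A)^-1 = (e_A)^2 * rho(e_A) with (e_A)^2 = +1 or -1, so the coefficient of e_A in the preimage is (e_A)^2 * tr(M rho(e_A))/4.
Nonzero projections over blades of grade <= 2: e2: (e2)^2 = -1, tr(M rho(e2)) = -7, coefficient 7/4; e12: (e12)^2 = +1, tr(M rho(e12)) = 3, coefficient 3/4; e13: (e13)^2 = +1, tr(M rho(e13)) = -36/5, coefficient -9/5; e23: (e23)^2 = -1, tr(M rho(e23)) = 16, coefficient -4. Every other blade of grade <= 2 projects to 0.
Answer: 7/4*e2 + 3/4*e12 - 9/5*e13 - 4*e23


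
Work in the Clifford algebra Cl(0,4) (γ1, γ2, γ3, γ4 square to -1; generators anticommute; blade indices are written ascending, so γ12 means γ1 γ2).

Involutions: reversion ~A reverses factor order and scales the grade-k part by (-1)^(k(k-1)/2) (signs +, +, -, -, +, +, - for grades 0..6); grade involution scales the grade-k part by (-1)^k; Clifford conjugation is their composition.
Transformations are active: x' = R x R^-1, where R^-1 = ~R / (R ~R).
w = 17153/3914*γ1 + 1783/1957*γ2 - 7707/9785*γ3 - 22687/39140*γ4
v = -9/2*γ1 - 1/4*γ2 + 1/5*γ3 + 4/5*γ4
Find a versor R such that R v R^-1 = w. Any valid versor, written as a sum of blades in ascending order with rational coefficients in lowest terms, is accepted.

Why this works: both vectors square to -8397/400, so q(v) = q(w) and R = v + w = -230/1957*γ1 + 5175/7828*γ2 - 1150/1957*γ3 + 1725/7828*γ4 carries v to w — its own direction survives, the complement (v - w)/2 flips.
Answer: -230/1957*γ1 + 5175/7828*γ2 - 1150/1957*γ3 + 1725/7828*γ4


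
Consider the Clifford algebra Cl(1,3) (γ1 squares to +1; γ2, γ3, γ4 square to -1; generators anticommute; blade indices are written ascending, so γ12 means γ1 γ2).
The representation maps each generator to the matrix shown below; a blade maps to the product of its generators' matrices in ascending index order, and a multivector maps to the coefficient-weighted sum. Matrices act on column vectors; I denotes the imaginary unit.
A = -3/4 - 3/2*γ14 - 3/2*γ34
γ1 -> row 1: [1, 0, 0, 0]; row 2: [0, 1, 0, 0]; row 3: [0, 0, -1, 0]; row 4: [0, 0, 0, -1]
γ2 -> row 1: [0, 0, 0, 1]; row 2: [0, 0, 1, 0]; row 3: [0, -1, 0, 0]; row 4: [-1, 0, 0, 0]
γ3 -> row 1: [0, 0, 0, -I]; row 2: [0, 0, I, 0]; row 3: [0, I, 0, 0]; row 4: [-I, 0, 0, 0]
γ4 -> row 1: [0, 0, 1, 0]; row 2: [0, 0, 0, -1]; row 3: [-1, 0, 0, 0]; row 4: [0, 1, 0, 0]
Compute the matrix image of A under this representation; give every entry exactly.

Bivector images (products of the table entries): rho(γ14) = rho(γ1)rho(γ4) = row 1: [0, 0, 1, 0]; row 2: [0, 0, 0, -1]; row 3: [1, 0, 0, 0]; row 4: [0, -1, 0, 0]; rho(γ34) = rho(γ3)rho(γ4) = row 1: [0, -I, 0, 0]; row 2: [-I, 0, 0, 0]; row 3: [0, 0, 0, -I]; row 4: [0, 0, -I, 0].
M = (-3/4)*1 + (-3/2)*rho(γ14) + (-3/2)*rho(γ34), summed entrywise (1 is the identity matrix):
Answer: row 1: [-3/4, 3*I/2, -3/2, 0]; row 2: [3*I/2, -3/4, 0, 3/2]; row 3: [-3/2, 0, -3/4, 3*I/2]; row 4: [0, 3/2, 3*I/2, -3/4]


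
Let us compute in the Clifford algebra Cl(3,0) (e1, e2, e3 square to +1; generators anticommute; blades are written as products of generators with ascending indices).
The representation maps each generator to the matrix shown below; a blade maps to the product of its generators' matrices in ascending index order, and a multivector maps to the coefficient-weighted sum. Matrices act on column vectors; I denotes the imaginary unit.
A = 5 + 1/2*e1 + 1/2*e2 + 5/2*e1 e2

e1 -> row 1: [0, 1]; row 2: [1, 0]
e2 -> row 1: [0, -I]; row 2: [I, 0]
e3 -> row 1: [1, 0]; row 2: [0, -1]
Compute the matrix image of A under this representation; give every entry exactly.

Bivector images (products of the table entries): rho(e1 e2) = rho(e1)rho(e2) = row 1: [I, 0]; row 2: [0, -I].
M = (5)*1 + (1/2)*rho(e1) + (1/2)*rho(e2) + (5/2)*rho(e1 e2), summed entrywise (1 is the identity matrix):
Answer: row 1: [5 + 5*I/2, 1/2 - I/2]; row 2: [1/2 + I/2, 5 - 5*I/2]


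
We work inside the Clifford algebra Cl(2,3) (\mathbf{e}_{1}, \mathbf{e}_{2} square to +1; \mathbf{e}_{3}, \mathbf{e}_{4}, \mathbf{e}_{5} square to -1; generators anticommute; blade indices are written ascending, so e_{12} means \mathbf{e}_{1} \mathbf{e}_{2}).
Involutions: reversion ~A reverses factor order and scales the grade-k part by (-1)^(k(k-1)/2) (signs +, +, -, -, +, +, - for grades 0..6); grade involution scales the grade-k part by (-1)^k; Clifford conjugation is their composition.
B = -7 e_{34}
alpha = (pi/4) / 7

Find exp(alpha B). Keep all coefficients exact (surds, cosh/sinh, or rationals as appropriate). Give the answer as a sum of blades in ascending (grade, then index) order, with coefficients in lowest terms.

B^2 = (-7)^2*(e_{34})^2 = 49*(-1) = -49 (a basis 2-blade squares to minus the product of its generators' squares).
B^2 = -49 — the negative square puts this in the circular regime; l = 7, alpha*l = \frac{\pi}{4}, so exp(alpha B) = cos(\frac{\pi}{4}) + (sin(\frac{\pi}{4})/7)*B = \frac{\sqrt{2}}{2} + (\frac{\sqrt{2}}{14})*B.
Answer: \frac{\sqrt{2}}{2} - \frac{\sqrt{2}}{2} e_{34}


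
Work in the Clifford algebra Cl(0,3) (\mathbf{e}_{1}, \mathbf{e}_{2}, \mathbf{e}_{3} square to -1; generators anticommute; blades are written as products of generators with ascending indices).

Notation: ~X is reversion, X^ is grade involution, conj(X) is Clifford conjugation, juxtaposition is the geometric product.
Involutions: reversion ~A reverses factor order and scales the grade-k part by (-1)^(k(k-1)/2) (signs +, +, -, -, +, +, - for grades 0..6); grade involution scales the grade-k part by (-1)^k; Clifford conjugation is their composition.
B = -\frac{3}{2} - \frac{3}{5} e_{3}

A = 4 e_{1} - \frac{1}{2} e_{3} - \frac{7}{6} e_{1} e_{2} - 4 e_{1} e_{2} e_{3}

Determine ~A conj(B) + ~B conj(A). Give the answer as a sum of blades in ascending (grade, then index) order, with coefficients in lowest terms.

first term: \frac{3}{10} - 6 e_{1} + \frac{3}{4} e_{3} - \frac{83}{20} e_{1} e_{2} + \frac{12}{5} e_{1} e_{3} - \frac{53}{10} e_{1} e_{2} e_{3}
second term: \frac{3}{10} + 6 e_{1} - \frac{3}{4} e_{3} - \frac{83}{20} e_{1} e_{2} - \frac{12}{5} e_{1} e_{3} + \frac{53}{10} e_{1} e_{2} e_{3}
Answer: \frac{3}{5} - \frac{83}{10} e_{1} e_{2}


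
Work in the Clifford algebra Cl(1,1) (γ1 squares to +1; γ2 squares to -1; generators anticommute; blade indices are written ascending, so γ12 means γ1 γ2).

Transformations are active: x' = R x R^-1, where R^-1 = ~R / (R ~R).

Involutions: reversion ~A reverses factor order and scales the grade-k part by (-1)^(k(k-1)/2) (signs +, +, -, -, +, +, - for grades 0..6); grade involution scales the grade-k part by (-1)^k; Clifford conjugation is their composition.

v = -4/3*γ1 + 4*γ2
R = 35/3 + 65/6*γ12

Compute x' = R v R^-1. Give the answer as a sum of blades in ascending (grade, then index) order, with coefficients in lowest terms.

~R = 35/3 - 65/6*γ12, and R ~R = 75/4, so R^-1 = ~R / (75/4).
R v = -530/9*γ1 + 550/9*γ2
Answer: -5828/81*γ1 + 5836/81*γ2


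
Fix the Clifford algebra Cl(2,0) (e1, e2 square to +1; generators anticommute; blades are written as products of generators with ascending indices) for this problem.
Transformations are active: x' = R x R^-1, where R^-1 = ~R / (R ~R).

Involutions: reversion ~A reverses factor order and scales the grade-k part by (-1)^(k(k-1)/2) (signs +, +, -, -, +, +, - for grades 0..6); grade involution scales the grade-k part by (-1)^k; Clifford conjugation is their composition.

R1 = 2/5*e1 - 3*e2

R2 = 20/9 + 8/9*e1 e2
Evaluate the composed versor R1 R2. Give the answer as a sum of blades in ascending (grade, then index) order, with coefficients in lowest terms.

Distribute over the terms of R1 (each basis-blade product reordered to ascending indices, repeated generators contracted through their squares):
(2/5*e1) R2 = 8/9*e1 + 16/45*e2
(-3*e2) R2 = 8/3*e1 - 20/3*e2
Summing the partial products and collecting blades:
Answer: 32/9*e1 - 284/45*e2


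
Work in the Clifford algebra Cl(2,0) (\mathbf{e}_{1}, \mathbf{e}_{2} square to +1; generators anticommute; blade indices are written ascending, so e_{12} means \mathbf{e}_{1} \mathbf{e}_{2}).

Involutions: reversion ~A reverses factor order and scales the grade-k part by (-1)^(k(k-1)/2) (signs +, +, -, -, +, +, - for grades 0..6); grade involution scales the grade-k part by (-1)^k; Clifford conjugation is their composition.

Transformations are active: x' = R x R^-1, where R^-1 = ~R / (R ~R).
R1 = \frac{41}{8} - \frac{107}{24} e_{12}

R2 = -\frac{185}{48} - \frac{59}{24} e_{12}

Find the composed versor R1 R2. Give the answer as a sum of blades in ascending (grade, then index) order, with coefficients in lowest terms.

Distribute over the terms of R1 (each basis-blade product reordered to ascending indices, repeated generators contracted through their squares):
(\frac{41}{8}) R2 = -\frac{7585}{384} - \frac{2419}{192} e_{12}
(-\frac{107}{24} e_{12}) R2 = -\frac{6313}{576} + \frac{19795}{1152} e_{12}
Summing the partial products and collecting blades:
Answer: -\frac{35381}{1152} + \frac{5281}{1152} e_{12}


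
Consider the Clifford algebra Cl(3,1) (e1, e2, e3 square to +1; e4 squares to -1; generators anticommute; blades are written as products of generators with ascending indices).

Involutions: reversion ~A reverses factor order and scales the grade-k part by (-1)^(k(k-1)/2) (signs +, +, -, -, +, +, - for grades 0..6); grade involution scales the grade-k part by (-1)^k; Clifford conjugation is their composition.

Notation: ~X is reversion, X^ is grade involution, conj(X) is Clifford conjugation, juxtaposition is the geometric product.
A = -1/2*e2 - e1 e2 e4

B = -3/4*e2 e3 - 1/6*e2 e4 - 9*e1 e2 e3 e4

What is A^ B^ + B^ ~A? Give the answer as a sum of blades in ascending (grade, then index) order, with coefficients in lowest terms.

first term: -1/6*e1 + 69/8*e3 - 1/12*e4 + 15/4*e1 e3 e4
second term: -1/6*e1 - 75/8*e3 - 1/12*e4 + 21/4*e1 e3 e4
Answer: -1/3*e1 - 3/4*e3 - 1/6*e4 + 9*e1 e3 e4


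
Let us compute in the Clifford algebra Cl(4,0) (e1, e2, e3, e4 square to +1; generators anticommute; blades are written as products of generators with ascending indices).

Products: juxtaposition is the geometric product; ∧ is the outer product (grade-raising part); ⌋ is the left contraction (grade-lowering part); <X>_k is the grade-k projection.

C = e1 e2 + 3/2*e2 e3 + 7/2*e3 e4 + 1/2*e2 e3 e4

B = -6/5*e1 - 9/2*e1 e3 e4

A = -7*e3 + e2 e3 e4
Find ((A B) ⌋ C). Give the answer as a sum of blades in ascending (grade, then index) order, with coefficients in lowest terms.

step 1: -9/2*e1 e2 - 42/5*e1 e3 - 63/2*e1 e4 + 6/5*e1 e2 e3 e4
step 2: 9/2
Answer: 9/2


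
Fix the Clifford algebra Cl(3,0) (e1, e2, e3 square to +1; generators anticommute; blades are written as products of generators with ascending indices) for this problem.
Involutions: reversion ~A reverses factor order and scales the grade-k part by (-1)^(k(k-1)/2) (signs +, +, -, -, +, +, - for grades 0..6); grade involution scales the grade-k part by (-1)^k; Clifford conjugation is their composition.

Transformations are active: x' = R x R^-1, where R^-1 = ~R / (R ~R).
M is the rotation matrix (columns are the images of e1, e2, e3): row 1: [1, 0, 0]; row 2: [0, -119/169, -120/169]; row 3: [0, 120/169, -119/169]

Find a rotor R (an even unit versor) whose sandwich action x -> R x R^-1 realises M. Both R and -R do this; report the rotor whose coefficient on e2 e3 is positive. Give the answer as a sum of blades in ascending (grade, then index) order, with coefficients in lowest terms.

Method: write R = a + b12*e1 e2 + b13*e1 e3 + b23*e2 e3 with a^2 + b12^2 + b13^2 + b23^2 = 1 (so R^-1 = ~R). Expanding the columns R e_j ~R gives tr M = 4a^2 - 1 and, from the antisymmetric part, M21 - M12 = -4a*b12, M13 - M31 = 4a*b13, M32 - M23 = -4a*b23.
Here tr M = -69/169, so a^2 = (1 + tr M)/4 = 25/169 and a = ±5/13. Taking a = 5/13: M21 - M12 = 0, M13 - M31 = 0, M32 - M23 = 240/169, giving b12 = 0, b13 = 0, b23 = -12/13, i.e. R = 5/13 - 12/13*e2 e3.
Its e2 e3 coefficient is negative, so report the other preimage -R.
Answer: -5/13 + 12/13*e2 e3. Recall the cover is two-to-one: with M of trace -69/169, both preimages act alike, and the stated e2 e3 sign chooses the sheet.


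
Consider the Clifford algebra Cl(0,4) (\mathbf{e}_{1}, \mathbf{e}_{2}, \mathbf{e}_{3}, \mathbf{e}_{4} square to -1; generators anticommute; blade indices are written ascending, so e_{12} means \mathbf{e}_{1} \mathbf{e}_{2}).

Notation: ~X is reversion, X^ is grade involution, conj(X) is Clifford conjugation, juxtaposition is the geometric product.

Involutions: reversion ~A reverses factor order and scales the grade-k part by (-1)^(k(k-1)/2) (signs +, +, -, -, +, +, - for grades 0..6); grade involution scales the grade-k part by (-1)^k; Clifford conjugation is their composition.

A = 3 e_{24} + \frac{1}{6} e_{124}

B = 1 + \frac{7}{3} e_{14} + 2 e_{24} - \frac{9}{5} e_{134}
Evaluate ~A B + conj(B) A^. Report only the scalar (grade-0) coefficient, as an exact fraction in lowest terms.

first term: 6 + \frac{1}{3} e_{1} - \frac{7}{18} e_{2} + 7 e_{12} - \frac{3}{10} e_{23} - 3 e_{24} + \frac{27}{5} e_{123} - \frac{1}{6} e_{124}
second term: 6 - \frac{1}{3} e_{1} + \frac{7}{18} e_{2} - 7 e_{12} + \frac{3}{10} e_{23} + 3 e_{24} + \frac{27}{5} e_{123} - \frac{1}{6} e_{124}
Answer: 12


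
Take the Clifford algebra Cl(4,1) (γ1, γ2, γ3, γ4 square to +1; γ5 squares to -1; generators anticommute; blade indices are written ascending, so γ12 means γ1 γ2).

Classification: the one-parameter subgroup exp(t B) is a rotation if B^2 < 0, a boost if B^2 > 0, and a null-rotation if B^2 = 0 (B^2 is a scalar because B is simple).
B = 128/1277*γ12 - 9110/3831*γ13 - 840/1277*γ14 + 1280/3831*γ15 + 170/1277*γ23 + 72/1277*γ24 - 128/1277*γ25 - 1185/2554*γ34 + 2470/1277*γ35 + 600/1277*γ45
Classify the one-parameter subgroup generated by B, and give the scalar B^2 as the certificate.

B^2 term by term: the squares give (128/1277)^2*(γ12)^2 + (-9110/3831)^2*(γ13)^2 + (-840/1277)^2*(γ14)^2 + (1280/3831)^2*(γ15)^2 + (170/1277)^2*(γ23)^2 + (72/1277)^2*(γ24)^2 + (-128/1277)^2*(γ25)^2 + (-1185/2554)^2*(γ34)^2 + (2470/1277)^2*(γ35)^2 + (600/1277)^2*(γ45)^2 = 16384/1630729*(-1) + 82992100/14676561*(-1) + 705600/1630729*(-1) + 1638400/14676561*(+1) + 28900/1630729*(-1) + 5184/1630729*(-1) + 16384/1630729*(+1) + 1404225/6522916*(-1) + 6100900/1630729*(+1) + 360000/1630729*(+1) = -9/4 (each basis 2-blade squares to minus the product of its generators' squares); cross terms between blades sharing an index anticommute and cancel; the commuting (index-disjoint) pairs give grade-4 terms 2*c*c'*(blade product), which cancel blade by blade — γ1234: -151680/1630729 + 437280/1630729 - 285600/1630729 = 0; γ1235: 632320/1630729 - 2332160/4892187 + 435200/4892187 = 0; γ1245: 153600/1630729 - 215040/1630729 + 61440/1630729 = 0; γ1345: -3644000/1630729 + 4149600/1630729 - 505600/1630729 = 0; γ2345: 204000/1630729 - 355680/1630729 + 151680/1630729 = 0 — confirming B is simple. So B^2 = -9/4.
Answer: rotation, certificate B^2 = -9/4. Why this suffices: the scalar -9/4 survives any versor conjugation, so its sign alone determines the class however B is presented.


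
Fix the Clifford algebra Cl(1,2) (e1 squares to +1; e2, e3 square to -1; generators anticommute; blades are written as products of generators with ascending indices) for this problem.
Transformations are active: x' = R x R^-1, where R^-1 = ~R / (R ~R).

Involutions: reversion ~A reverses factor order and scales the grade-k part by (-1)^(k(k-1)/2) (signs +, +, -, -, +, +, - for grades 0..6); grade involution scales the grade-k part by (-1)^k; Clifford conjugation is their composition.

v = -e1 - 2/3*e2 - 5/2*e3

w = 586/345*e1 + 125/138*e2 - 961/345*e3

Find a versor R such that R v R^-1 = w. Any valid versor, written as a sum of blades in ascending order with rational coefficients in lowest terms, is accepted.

R = v + w = 241/345*e1 + 11/46*e2 - 3647/690*e3 works: the equal norms (-205/36) guarantee its sandwich swaps v into w.
Answer: 241/345*e1 + 11/46*e2 - 3647/690*e3


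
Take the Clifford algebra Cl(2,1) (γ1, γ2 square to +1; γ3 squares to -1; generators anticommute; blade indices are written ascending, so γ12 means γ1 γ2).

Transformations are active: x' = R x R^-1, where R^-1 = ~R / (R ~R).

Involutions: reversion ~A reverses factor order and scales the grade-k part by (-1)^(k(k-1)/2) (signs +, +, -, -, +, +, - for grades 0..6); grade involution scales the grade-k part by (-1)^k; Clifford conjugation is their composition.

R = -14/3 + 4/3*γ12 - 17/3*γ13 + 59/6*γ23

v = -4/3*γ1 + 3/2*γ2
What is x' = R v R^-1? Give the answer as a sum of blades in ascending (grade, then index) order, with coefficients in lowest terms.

~R = -14/3 - 4/3*γ12 + 17/3*γ13 - 59/6*γ23, and R ~R = -421/4, so R^-1 = ~R / (-421/4).
R v = 74/9*γ1 - 47/9*γ2 - 803/36*γ3 - 83/18*γ123
Answer: 4550/3789*γ1 - 2071/842*γ2 - 7052/3789*γ3


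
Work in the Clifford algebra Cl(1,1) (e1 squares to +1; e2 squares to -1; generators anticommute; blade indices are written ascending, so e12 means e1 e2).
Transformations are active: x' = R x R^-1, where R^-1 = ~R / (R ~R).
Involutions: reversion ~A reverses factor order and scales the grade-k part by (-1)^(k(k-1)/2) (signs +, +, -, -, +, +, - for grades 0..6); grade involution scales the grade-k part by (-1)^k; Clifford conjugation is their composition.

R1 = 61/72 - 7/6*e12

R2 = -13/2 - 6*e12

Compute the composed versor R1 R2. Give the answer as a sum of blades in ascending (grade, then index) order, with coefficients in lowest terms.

Distribute over the terms of R1 (each basis-blade product reordered to ascending indices, repeated generators contracted through their squares):
(61/72) R2 = -793/144 - 61/12*e12
(-7/6*e12) R2 = 7 + 91/12*e12
Summing the partial products and collecting blades:
Answer: 215/144 + 5/2*e12


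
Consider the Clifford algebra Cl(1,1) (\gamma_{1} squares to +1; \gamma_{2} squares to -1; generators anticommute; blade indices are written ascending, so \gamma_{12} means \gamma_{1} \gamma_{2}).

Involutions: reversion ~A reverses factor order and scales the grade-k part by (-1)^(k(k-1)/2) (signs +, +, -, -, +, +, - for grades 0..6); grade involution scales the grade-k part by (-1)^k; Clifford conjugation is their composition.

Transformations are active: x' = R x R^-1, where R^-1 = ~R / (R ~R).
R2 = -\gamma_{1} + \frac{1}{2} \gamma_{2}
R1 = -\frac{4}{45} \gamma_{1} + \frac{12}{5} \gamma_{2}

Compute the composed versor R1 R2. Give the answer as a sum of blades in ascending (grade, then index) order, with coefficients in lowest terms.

Distribute over the terms of R1 (each basis-blade product reordered to ascending indices, repeated generators contracted through their squares):
(-\frac{4}{45} \gamma_{1}) R2 = \frac{4}{45} - \frac{2}{45} \gamma_{12}
(\frac{12}{5} \gamma_{2}) R2 = -\frac{6}{5} + \frac{12}{5} \gamma_{12}
Summing the partial products and collecting blades:
Answer: -\frac{10}{9} + \frac{106}{45} \gamma_{12}


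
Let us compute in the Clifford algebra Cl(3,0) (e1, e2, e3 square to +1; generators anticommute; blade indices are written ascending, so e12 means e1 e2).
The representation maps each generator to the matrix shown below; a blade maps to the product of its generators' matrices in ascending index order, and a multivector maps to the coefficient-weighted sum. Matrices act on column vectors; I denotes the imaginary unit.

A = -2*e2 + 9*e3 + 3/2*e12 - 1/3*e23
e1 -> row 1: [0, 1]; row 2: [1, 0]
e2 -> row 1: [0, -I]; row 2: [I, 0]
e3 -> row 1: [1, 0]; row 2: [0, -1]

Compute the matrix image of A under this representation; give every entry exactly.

Bivector images (products of the table entries): rho(e12) = rho(e1)rho(e2) = row 1: [I, 0]; row 2: [0, -I]; rho(e23) = rho(e2)rho(e3) = row 1: [0, I]; row 2: [I, 0].
M = (-2)*rho(e2) + (9)*rho(e3) + (3/2)*rho(e12) + (-1/3)*rho(e23), summed entrywise:
Answer: row 1: [9 + 3*I/2, 5*I/3]; row 2: [-7*I/3, -9 - 3*I/2]


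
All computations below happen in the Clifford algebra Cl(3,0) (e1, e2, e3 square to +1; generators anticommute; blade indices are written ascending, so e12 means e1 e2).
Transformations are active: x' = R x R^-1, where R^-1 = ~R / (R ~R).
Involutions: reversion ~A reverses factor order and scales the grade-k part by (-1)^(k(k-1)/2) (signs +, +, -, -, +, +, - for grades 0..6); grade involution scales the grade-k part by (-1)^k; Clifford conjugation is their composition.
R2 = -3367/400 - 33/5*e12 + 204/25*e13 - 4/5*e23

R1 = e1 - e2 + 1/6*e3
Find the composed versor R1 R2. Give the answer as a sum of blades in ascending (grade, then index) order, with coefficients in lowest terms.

Distribute over the terms of R1 (each basis-blade product reordered to ascending indices, repeated generators contracted through their squares):
(e1) R2 = -3367/400*e1 - 33/5*e2 + 204/25*e3 - 4/5*e123
(-e2) R2 = -33/5*e1 + 3367/400*e2 + 4/5*e3 + 204/25*e123
(1/6*e3) R2 = -34/25*e1 + 2/15*e2 - 3367/2400*e3 - 11/10*e123
Summing the partial products and collecting blades:
Answer: -6551/400*e1 + 2341/1200*e2 + 18137/2400*e3 + 313/50*e123


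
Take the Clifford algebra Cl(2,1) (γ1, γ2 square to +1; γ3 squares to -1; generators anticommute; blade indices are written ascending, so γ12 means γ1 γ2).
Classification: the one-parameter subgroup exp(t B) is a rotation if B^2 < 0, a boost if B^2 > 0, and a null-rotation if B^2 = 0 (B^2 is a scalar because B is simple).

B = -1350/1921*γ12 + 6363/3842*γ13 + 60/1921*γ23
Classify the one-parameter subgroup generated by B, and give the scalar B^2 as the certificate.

B^2 term by term: the squares give (-1350/1921)^2*(γ12)^2 + (6363/3842)^2*(γ13)^2 + (60/1921)^2*(γ23)^2 = 1822500/3690241*(-1) + 40487769/14760964*(+1) + 3600/3690241*(+1) = 9/4 (each basis 2-blade squares to minus the product of its generators' squares); cross terms between blades sharing an index anticommute and cancel. So B^2 = 9/4.
Answer: boost, certificate B^2 = 9/4. Note: conjugating B changes its blade decomposition but never the scalar B^2 = 9/4, whose sign settles the classification.
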